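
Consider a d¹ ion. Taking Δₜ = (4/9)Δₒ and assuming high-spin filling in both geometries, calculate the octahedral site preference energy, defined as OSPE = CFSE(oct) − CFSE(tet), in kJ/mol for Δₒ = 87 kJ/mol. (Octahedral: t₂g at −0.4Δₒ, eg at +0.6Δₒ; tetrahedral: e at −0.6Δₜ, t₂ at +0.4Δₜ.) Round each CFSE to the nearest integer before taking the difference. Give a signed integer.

-12

In an octahedral site d¹ (HS) is t₂g¹ eg⁰, giving CFSE(oct) = -0.4Δₒ = -35 kJ/mol.
Tetrahedral e¹ t₂⁰ gives -0.6Δₜ = -0.6 × (4/9) × 87 = -23 kJ/mol.
OSPE = -35 − (-23) = -12 kJ/mol.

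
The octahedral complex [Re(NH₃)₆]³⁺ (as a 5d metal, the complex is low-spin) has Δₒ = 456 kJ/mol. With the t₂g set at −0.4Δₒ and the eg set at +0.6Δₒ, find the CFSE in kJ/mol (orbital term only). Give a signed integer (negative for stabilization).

-730

NH₃ is neutral, so the +3 overall charge sits on Re: oxidation state +3.
Re is in group 7, so Re³⁺ is d⁴ (7 − 3 = 4).
Electron filling gives t₂g⁴ eg⁰.
The orbital stabilization is -1.6Δₒ = -1.6 × 456 = -730 kJ/mol.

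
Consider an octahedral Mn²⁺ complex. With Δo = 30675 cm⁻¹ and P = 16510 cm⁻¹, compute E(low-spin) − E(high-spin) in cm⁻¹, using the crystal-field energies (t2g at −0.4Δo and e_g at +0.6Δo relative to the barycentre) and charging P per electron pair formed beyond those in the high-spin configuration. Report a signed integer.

Mn²⁺: group 7, so d-count = 7 − 2 = 5.
High-spin: t2g^3 e_g^2, CFSE = 0.0Δo = 0 cm⁻¹.
Low-spin t2g^5 e_g^0 gives -2.0Δo = -61350 cm⁻¹, but forming 2 extra pairs costs 2P = 33020 cm⁻¹, so E(LS) = -61350 + 33020 = -28330 cm⁻¹.
Thus E(LS) − E(HS) = -28330 cm⁻¹.

-28330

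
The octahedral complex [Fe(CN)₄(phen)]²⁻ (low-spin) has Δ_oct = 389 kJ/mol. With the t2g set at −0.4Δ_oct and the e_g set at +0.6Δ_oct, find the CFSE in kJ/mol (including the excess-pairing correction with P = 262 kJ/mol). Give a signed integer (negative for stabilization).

-410

Ligand charges: 4×(-1) from CN⁻ and 1×(+0) from phen sum to -4; with overall charge -2, Fe is +2.
Group 8 minus oxidation state +2 gives a d⁶ configuration for Fe²⁺.
The d⁶ electrons fill as t2g^6 e_g^0.
Orbital CFSE = 6(-0.4) + 0(0.6) = -2.4Δ_oct = -2.4 × 389 = -934 kJ/mol.
Relative to high-spin t2g^4 e_g^2 (1 paired), the low-spin configuration has 2 additional pairs, contributing +2 × 262 = +524 kJ/mol.
Overall CFSE = -934 + 524 = -410 kJ/mol.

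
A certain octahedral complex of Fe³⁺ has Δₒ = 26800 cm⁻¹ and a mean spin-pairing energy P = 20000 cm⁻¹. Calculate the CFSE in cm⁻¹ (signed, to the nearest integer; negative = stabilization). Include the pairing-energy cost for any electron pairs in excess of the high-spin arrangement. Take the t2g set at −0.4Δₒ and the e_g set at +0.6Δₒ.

-13600

Fe is in group 8, so Fe³⁺ is d⁵ (8 − 3 = 5).
With Δₒ > P the complex is low-spin.
Configuration: t2g^5 e_g^0.
Orbital CFSE = -2.0Δₒ = -2.0 × 26800 = -53600 cm⁻¹.
Excess pairs vs high-spin: 2 − 0 = 2; pairing cost = +40000 cm⁻¹.
Net CFSE = -53600 + 40000 = -13600 cm⁻¹.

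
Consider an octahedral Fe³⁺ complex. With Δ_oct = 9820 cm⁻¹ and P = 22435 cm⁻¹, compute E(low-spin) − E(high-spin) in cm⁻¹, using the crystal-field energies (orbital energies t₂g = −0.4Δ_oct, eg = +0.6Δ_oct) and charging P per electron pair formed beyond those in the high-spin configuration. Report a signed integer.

Group 8 minus oxidation state +3 gives a d⁵ configuration for Fe³⁺.
In the high-spin limit (t₂g³ eg²) the orbital term is 0.0Δ_oct = 0 cm⁻¹, with no excess pairing.
For low-spin the configuration is t₂g⁵ eg⁰: orbital energy -2.0 × 9820 = -19640 cm⁻¹, and 2 additional pairs relative to high-spin add 44870 cm⁻¹, giving 25230 cm⁻¹.
The difference is 25230 − (0) = 25230 cm⁻¹, so high-spin lies lower.

25230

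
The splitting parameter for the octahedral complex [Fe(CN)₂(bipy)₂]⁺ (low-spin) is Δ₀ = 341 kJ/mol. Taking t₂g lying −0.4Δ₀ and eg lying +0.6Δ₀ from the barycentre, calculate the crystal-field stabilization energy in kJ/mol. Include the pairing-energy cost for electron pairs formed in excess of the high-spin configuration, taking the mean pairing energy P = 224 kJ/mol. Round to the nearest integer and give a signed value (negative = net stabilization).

-234

Ligand charges: 2×(-1) from CN⁻ and 2×(+0) from bipy sum to -2; with overall charge +1, Fe is +3.
Fe sits in group 8; removing 3 electrons leaves Fe³⁺ with 8 − 3 = 5 d electrons.
Electron filling gives t₂g⁵ eg⁰.
CFSE(orbital) = 5×(-0.4Δ₀) + 0×(0.6Δ₀) = -2.0Δ₀; with Δ₀ = 341 kJ/mol that is -682 kJ/mol.
Relative to high-spin t₂g³ eg² (0 paired), the low-spin configuration has 2 additional pairs, contributing +2 × 224 = +448 kJ/mol.
Combining: -682 + 448 = -234 kJ/mol.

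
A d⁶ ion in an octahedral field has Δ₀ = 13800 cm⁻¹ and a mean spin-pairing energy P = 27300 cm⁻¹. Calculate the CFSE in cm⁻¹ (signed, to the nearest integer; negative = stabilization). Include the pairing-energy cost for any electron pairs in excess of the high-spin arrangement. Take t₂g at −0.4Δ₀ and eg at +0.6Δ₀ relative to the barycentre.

-5520

Here Δ₀ < P (13800 < 27300), so the high-spin state is favoured.
That gives t₂g⁴ eg².
Orbital CFSE = -0.4Δ₀ = -0.4 × 13800 = -5520 cm⁻¹.
High-spin has no excess pairs, so no pairing correction applies.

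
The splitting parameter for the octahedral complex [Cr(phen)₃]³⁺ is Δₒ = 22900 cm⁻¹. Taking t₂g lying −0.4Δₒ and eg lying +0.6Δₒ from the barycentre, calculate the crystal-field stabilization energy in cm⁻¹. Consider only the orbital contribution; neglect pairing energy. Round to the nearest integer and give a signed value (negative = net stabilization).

-27480

phen is neutral, so the +3 overall charge sits on Cr: oxidation state +3.
Cr³⁺: group 6, so d-count = 6 − 3 = 3.
Configuration: t₂g³ eg⁰.
CFSE(orbital) = 3×(-0.4Δₒ) + 0×(0.6Δₒ) = -1.2Δₒ; with Δₒ = 22900 cm⁻¹ that is -27480 cm⁻¹.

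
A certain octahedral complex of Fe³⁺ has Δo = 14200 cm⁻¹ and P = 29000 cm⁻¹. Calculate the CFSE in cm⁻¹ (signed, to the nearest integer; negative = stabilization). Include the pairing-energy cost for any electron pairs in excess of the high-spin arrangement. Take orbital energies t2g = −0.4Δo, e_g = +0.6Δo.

0

Fe sits in group 8; removing 3 electrons leaves Fe³⁺ with 8 − 3 = 5 d electrons.
Since Δo = 14200 cm⁻¹ < P = 29000 cm⁻¹, the complex adopts the high-spin configuration.
Configuration: t2g^3 e_g^2.
Orbital CFSE = 0.0Δo = 0.0 × 14200 = 0 cm⁻¹.
High-spin has no excess pairs, so no pairing correction applies.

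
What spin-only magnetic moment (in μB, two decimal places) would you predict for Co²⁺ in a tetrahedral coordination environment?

Co sits in group 9; removing 2 electrons leaves Co²⁺ with 9 − 2 = 7 d electrons.
Tetrahedral splitting is small, so the complex is high-spin.
Configuration: e⁴ t₂³ → 3 unpaired electrons.
μ(spin-only) = √[3(3+2)] = √15 ≈ 3.87 μB.

3.87 μB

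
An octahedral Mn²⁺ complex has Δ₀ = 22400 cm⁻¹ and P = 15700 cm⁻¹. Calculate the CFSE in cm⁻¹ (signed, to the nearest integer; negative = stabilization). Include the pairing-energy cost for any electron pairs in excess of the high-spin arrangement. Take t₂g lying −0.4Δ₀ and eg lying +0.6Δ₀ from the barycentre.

Group 7 minus oxidation state +2 gives a d⁵ configuration for Mn²⁺.
Here Δ₀ > P (22400 > 15700), so the low-spin state is favoured.
That gives t₂g⁵ eg⁰.
Orbital CFSE = -2.0Δ₀ = -2.0 × 22400 = -44800 cm⁻¹.
Excess pairs vs high-spin: 2 − 0 = 2; pairing cost = +31400 cm⁻¹.
Net CFSE = -44800 + 31400 = -13400 cm⁻¹.

-13400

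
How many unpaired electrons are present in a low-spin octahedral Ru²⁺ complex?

0

Ru sits in group 8; removing 2 electrons leaves Ru²⁺ with 8 − 2 = 6 d electrons.
Configuration: t₂g⁶ eg⁰, giving 0 unpaired electrons.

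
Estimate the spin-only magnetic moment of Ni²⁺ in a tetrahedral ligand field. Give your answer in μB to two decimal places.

Group 10 minus oxidation state +2 gives a d⁸ configuration for Ni²⁺.
Tetrahedral splitting is small, so the complex is high-spin.
Configuration: e⁴ t₂⁴ → 2 unpaired electrons.
μ(spin-only) = √[2(2+2)] = √8 ≈ 2.83 μB.

2.83 μB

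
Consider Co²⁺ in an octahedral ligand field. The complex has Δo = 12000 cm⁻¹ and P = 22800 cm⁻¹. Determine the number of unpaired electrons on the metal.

3

Co is in group 9, so Co²⁺ is d⁷ (9 − 2 = 7).
Δo < P, so pairing is avoided: the ground state is high-spin.
That gives t₂g⁵ eg².
Unpaired electrons: 3.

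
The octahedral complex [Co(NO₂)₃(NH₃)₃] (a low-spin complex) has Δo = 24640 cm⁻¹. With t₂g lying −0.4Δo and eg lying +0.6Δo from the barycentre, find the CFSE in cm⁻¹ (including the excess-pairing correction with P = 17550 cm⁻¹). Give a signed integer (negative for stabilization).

Ligand charges: 3×(-1) from NO₂⁻ and 3×(+0) from NH₃ sum to -3; with overall charge +0, Co is +3.
Co sits in group 9; removing 3 electrons leaves Co³⁺ with 9 − 3 = 6 d electrons.
Electron filling gives t₂g⁶ eg⁰.
The orbital stabilization is -2.4Δo = -2.4 × 24640 = -59136 cm⁻¹.
Relative to high-spin t₂g⁴ eg² (1 paired), the low-spin configuration has 2 additional pairs, contributing +2 × 17550 = +35100 cm⁻¹.
Net CFSE = -59136 + 35100 = -24036 cm⁻¹.

-24036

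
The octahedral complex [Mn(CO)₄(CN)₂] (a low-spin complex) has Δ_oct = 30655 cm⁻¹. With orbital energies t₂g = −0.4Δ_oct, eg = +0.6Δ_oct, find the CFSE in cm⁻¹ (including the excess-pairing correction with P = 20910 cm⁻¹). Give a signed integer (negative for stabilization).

-19490

Ligand charges: 4×(+0) from CO and 2×(-1) from CN⁻ sum to -2; with overall charge +0, Mn is +2.
Group 7 minus oxidation state +2 gives a d⁵ configuration for Mn²⁺.
The d⁵ electrons fill as t₂g⁵ eg⁰.
The orbital stabilization is -2.0Δ_oct = -2.0 × 30655 = -61310 cm⁻¹.
High-spin d⁵ would be t₂g³ eg² with 0 pairs; low-spin has 2, so 2 excess pairs cost +2P = +41820 cm⁻¹.
Combining: -61310 + 41820 = -19490 cm⁻¹.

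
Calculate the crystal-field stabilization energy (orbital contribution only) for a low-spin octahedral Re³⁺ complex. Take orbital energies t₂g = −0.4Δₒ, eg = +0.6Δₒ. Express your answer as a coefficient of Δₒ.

Re is in group 7, so Re³⁺ is d⁴ (7 − 3 = 4).
Configuration: t₂g⁴ eg⁰.
CFSE = 4(-0.4Δₒ) + 0(0.6Δₒ) = -1.6Δₒ + 0.0Δₒ = -1.6Δₒ.

-1.6 Δₒ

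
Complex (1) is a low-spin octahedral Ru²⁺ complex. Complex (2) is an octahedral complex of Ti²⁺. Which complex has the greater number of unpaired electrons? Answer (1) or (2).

(1): Group 8 minus oxidation state +2 gives a d⁶ configuration for Ru²⁺; t₂g⁶ eg⁰ → 0 unpaired.
(2): Ti is in group 4, so Ti²⁺ is d² (4 − 2 = 2); For octahedral d² the high- and low-spin configurations coincide; t2g^2 e_g^0 → 2 unpaired.
So (2) has more unpaired electrons.

(2)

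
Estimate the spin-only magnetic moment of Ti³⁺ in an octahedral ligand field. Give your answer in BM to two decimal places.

1.73 BM

Ti is in group 4, so Ti³⁺ is d¹ (4 − 3 = 1).
Configuration: t₂g¹ eg⁰ → 1 unpaired electron.
μ(spin-only) = √[1(1+2)] = √3 ≈ 1.73 BM.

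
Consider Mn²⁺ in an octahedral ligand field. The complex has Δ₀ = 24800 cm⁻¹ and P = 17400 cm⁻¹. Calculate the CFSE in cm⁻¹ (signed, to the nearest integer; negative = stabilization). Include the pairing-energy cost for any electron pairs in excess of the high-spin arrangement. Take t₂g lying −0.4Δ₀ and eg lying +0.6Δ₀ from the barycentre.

Group 7 minus oxidation state +2 gives a d⁵ configuration for Mn²⁺.
Δ₀ > P, so pairing is preferred: the ground state is low-spin.
Configuration: t₂g⁵ eg⁰.
Orbital CFSE = -2.0Δ₀ = -2.0 × 24800 = -49600 cm⁻¹.
Excess pairs vs high-spin: 2 − 0 = 2; pairing cost = +34800 cm⁻¹.
Net CFSE = -49600 + 34800 = -14800 cm⁻¹.

-14800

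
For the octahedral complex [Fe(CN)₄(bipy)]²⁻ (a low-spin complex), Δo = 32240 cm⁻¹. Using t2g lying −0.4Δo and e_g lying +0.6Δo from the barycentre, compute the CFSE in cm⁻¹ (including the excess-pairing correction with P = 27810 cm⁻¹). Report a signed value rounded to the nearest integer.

-21756

Ligand charges: 4×(-1) from CN⁻ and 1×(+0) from bipy sum to -4; with overall charge -2, Fe is +2.
Fe is in group 8, so Fe²⁺ is d⁶ (8 − 2 = 6).
The d⁶ electrons fill as t2g^6 e_g^0.
The orbital stabilization is -2.4Δo = -2.4 × 32240 = -77376 cm⁻¹.
Relative to high-spin t2g^4 e_g^2 (1 paired), the low-spin configuration has 2 additional pairs, contributing +2 × 27810 = +55620 cm⁻¹.
Overall CFSE = -77376 + 55620 = -21756 cm⁻¹.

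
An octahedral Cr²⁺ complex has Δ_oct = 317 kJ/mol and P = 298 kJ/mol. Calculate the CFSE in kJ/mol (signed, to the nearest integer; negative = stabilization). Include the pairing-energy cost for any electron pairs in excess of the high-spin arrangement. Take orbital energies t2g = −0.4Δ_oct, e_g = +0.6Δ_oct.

Group 6 minus oxidation state +2 gives a d⁴ configuration for Cr²⁺.
Δ_oct > P, so pairing is preferred: the ground state is low-spin.
Filling d⁴ accordingly: t2g^4 e_g^0.
Orbital CFSE = -1.6Δ_oct = -1.6 × 317 = -507 kJ/mol.
Excess pairs vs high-spin: 1 − 0 = 1; pairing cost = +298 kJ/mol.
Net CFSE = -507 + 298 = -209 kJ/mol.

-209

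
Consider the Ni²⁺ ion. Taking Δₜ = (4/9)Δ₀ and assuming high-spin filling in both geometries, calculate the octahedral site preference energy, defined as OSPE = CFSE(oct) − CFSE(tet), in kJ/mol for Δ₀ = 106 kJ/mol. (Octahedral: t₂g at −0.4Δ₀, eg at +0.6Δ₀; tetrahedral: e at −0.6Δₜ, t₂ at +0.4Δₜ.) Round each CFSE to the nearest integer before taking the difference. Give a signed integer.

-89

Ni sits in group 10; removing 2 electrons leaves Ni²⁺ with 10 − 2 = 8 d electrons.
In an octahedral site d⁸ (HS) is t₂g⁶ eg², giving CFSE(oct) = -1.2Δ₀ = -127 kJ/mol.
Tetrahedral: e⁴ t₂⁴, CFSE = 4(−0.6) + 4(+0.4) = -0.8Δₜ = -0.8 × (4/9) × 106 = -38 kJ/mol.
OSPE = CFSE(oct) − CFSE(tet) = -127 − (-38) = -89 kJ/mol.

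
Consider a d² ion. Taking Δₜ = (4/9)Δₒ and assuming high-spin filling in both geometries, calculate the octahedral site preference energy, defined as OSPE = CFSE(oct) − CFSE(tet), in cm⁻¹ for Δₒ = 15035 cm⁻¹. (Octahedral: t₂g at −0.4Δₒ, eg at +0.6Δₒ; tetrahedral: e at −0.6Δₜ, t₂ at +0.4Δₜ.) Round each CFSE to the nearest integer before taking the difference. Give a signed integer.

-4009

In an octahedral site d² (HS) is t2g^2 e_g^0, giving CFSE(oct) = -0.8Δₒ = -12028 cm⁻¹.
Tetrahedral: e^2 t2^0, CFSE = 2(−0.6) + 0(+0.4) = -1.2Δₜ = -1.2 × (4/9) × 15035 = -8019 cm⁻¹.
Subtracting, OSPE = -12028 − (-8019) = -4009 cm⁻¹.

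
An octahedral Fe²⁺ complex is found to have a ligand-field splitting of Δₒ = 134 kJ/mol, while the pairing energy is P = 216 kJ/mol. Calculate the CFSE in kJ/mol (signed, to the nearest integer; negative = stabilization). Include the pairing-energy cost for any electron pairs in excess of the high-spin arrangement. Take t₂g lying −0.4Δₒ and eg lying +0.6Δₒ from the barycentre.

Group 8 minus oxidation state +2 gives a d⁶ configuration for Fe²⁺.
Since Δₒ = 134 kJ/mol < P = 216 kJ/mol, the complex adopts the high-spin configuration.
That gives t₂g⁴ eg².
Orbital CFSE = -0.4Δₒ = -0.4 × 134 = -54 kJ/mol.
High-spin has no excess pairs, so no pairing correction applies.

-54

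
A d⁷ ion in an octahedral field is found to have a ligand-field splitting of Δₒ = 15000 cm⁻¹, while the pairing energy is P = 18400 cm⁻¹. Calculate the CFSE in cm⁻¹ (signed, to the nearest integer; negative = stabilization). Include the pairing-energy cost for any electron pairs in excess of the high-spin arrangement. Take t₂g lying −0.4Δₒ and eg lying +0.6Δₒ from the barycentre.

Δₒ < P, so pairing is avoided: the ground state is high-spin.
Filling d⁷ accordingly: t₂g⁵ eg².
Orbital CFSE = -0.8Δₒ = -0.8 × 15000 = -12000 cm⁻¹.
High-spin has no excess pairs, so no pairing correction applies.

-12000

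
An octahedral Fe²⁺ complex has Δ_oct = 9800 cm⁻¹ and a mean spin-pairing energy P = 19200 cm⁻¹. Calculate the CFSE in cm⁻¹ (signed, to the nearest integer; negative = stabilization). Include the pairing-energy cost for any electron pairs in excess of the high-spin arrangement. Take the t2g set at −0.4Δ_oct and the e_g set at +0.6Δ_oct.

Fe sits in group 8; removing 2 electrons leaves Fe²⁺ with 8 − 2 = 6 d electrons.
Since Δ_oct = 9800 cm⁻¹ < P = 19200 cm⁻¹, the complex adopts the high-spin configuration.
Configuration: t2g^4 e_g^2.
Orbital CFSE = -0.4Δ_oct = -0.4 × 9800 = -3920 cm⁻¹.
High-spin has no excess pairs, so no pairing correction applies.

-3920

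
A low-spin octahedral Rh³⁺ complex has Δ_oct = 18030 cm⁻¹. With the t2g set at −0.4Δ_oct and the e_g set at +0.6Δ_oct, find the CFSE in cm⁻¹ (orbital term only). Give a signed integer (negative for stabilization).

Rh³⁺: group 9, so d-count = 9 − 3 = 6.
Configuration: t2g^6 e_g^0.
Orbital CFSE = 6(-0.4) + 0(0.6) = -2.4Δ_oct = -2.4 × 18030 = -43272 cm⁻¹.

-43272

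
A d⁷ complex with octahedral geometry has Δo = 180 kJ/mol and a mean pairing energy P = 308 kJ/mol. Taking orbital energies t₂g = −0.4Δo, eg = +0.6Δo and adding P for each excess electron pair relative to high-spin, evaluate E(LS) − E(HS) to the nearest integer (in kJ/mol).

High-spin d⁷ fills as t₂g⁵ eg² with CFSE 5(−0.4) + 2(+0.6) = -0.8Δo = -144 kJ/mol.
Low-spin: t₂g⁶ eg¹, orbital CFSE = -1.8Δo = -324 kJ/mol; plus 1 excess pair × P = +308 kJ/mol; total -16 kJ/mol.
E(LS) − E(HS) = -16 − (-144) = 128 kJ/mol.

128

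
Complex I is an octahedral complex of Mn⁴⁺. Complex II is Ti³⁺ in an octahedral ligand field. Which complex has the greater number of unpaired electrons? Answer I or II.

I: Mn is in group 7, so Mn⁴⁺ is d³ (7 − 4 = 3); For octahedral d³ the high- and low-spin configurations coincide; t2g^3 e_g^0 → 3 unpaired.
II: Group 4 minus oxidation state +3 gives a d¹ configuration for Ti³⁺; t₂g¹ eg⁰ → 1 unpaired.
So I has more unpaired electrons.

I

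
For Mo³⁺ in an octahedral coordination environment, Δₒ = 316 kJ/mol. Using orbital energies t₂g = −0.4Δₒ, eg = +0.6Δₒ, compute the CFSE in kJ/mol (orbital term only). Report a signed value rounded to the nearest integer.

Group 6 minus oxidation state +3 gives a d³ configuration for Mo³⁺.
Configuration: t₂g³ eg⁰.
CFSE(orbital) = 3×(-0.4Δₒ) + 0×(0.6Δₒ) = -1.2Δₒ; with Δₒ = 316 kJ/mol that is -379 kJ/mol.

-379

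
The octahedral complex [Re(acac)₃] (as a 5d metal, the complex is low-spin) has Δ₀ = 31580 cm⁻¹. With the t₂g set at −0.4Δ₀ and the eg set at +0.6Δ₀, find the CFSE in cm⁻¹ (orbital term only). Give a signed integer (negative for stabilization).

Each acac⁻ contributes -1; 3 × (-1) = -3. With overall charge +0, Re is in the +3 oxidation state.
Re is in group 7, so Re³⁺ is d⁴ (7 − 3 = 4).
Configuration: t₂g⁴ eg⁰.
The orbital stabilization is -1.6Δ₀ = -1.6 × 31580 = -50528 cm⁻¹.

-50528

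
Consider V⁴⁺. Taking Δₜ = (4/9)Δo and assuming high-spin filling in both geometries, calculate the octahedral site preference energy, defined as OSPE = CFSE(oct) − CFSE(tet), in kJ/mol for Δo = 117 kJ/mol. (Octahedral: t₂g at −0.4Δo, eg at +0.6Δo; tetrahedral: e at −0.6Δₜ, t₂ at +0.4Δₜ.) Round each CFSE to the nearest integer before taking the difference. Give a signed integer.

-16

Group 5 minus oxidation state +4 gives a d¹ configuration for V⁴⁺.
Octahedral high-spin t₂g¹ eg⁰: CFSE = -0.4 × 117 = -47 kJ/mol.
Tetrahedral: e¹ t₂⁰, CFSE = 1(−0.6) + 0(+0.4) = -0.6Δₜ = -0.6 × (4/9) × 117 = -31 kJ/mol.
OSPE = -47 − (-31) = -16 kJ/mol.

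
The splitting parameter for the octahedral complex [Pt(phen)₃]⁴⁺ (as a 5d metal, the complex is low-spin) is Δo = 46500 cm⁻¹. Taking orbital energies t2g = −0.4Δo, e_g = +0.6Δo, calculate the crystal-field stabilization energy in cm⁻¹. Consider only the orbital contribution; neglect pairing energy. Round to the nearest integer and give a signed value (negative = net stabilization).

phen is neutral, so the +4 overall charge sits on Pt: oxidation state +4.
Group 10 minus oxidation state +4 gives a d⁶ configuration for Pt⁴⁺.
Configuration: t2g^6 e_g^0.
The orbital stabilization is -2.4Δo = -2.4 × 46500 = -111600 cm⁻¹.

-111600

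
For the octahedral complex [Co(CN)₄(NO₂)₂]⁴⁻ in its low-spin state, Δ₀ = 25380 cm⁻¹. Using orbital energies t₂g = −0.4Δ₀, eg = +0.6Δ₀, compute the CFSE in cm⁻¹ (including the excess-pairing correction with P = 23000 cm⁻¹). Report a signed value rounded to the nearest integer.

-22684

Ligand charges: 4×(-1) from CN⁻ and 2×(-1) from NO₂⁻ sum to -6; with overall charge -4, Co is +2.
Co²⁺: group 9, so d-count = 9 − 2 = 7.
Electron filling gives t₂g⁶ eg¹.
Orbital CFSE = 6(-0.4) + 1(0.6) = -1.8Δ₀ = -1.8 × 25380 = -45684 cm⁻¹.
Relative to high-spin t₂g⁵ eg² (2 paired), the low-spin configuration has 1 additional pair, contributing +1 × 23000 = +23000 cm⁻¹.
Overall CFSE = -45684 + 23000 = -22684 cm⁻¹.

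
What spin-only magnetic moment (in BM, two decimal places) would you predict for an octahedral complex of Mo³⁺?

Mo³⁺: group 6, so d-count = 6 − 3 = 3.
Configuration: t₂g³ eg⁰ → 3 unpaired electrons.
μ(spin-only) = √[3(3+2)] = √15 ≈ 3.87 BM.

3.87 BM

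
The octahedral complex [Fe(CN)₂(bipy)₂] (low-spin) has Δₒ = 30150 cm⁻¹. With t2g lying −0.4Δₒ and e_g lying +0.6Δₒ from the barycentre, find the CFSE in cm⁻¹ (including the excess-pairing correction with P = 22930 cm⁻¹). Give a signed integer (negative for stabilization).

Ligand charges: 2×(-1) from CN⁻ and 2×(+0) from bipy sum to -2; with overall charge +0, Fe is +2.
Group 8 minus oxidation state +2 gives a d⁶ configuration for Fe²⁺.
Configuration: t2g^6 e_g^0.
CFSE(orbital) = 6×(-0.4Δₒ) + 0×(0.6Δₒ) = -2.4Δₒ; with Δₒ = 30150 cm⁻¹ that is -72360 cm⁻¹.
Pairing penalty: 3 pairs vs 1 in the high-spin reference → 2 extra × P = 45860 cm⁻¹.
Combining: -72360 + 45860 = -26500 cm⁻¹.

-26500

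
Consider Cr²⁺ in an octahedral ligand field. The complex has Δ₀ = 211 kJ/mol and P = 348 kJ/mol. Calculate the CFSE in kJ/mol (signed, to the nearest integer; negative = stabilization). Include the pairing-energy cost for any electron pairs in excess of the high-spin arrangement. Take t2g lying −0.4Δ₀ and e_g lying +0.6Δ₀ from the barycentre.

Cr is in group 6, so Cr²⁺ is d⁴ (6 − 2 = 4).
Since Δ₀ = 211 kJ/mol < P = 348 kJ/mol, the complex adopts the high-spin configuration.
Filling d⁴ accordingly: t2g^3 e_g^1.
Orbital CFSE = -0.6Δ₀ = -0.6 × 211 = -127 kJ/mol.
High-spin has no excess pairs, so no pairing correction applies.

-127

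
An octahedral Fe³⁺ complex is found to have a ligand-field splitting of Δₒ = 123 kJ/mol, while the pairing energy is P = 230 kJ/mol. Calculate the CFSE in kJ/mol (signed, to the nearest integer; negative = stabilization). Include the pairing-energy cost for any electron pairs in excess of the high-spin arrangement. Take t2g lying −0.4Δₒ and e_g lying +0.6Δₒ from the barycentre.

Group 8 minus oxidation state +3 gives a d⁵ configuration for Fe³⁺.
Δₒ < P, so pairing is avoided: the ground state is high-spin.
Configuration: t2g^3 e_g^2.
Orbital CFSE = 0.0Δₒ = 0.0 × 123 = 0 kJ/mol.
High-spin has no excess pairs, so no pairing correction applies.

0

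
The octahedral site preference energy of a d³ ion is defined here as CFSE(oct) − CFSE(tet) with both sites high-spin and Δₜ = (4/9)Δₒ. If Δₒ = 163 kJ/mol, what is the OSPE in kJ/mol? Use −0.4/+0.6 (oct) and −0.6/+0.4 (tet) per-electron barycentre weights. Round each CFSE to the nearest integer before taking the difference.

In an octahedral site d³ (HS) is t2g^3 e_g^0, giving CFSE(oct) = -1.2Δₒ = -196 kJ/mol.
Tetrahedral e^2 t2^1 gives -0.8Δₜ = -0.8 × (4/9) × 163 = -58 kJ/mol.
OSPE = -196 − (-58) = -138 kJ/mol.

-138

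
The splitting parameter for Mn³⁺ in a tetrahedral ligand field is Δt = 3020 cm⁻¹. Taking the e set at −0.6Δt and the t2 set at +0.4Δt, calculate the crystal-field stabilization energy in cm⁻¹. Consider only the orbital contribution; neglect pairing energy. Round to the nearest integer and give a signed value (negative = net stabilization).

Group 7 minus oxidation state +3 gives a d⁴ configuration for Mn³⁺.
Tetrahedral splitting is small, so the complex is high-spin.
Electron filling gives e^2 t2^2.
The orbital stabilization is -0.4Δt = -0.4 × 3020 = -1208 cm⁻¹.

-1208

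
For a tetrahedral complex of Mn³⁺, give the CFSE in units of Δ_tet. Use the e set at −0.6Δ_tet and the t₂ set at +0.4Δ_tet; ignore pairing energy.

Mn sits in group 7; removing 3 electrons leaves Mn³⁺ with 7 − 3 = 4 d electrons.
With tetrahedral geometry the complex is necessarily high-spin.
Configuration: e² t₂².
CFSE = 2(-0.6Δ_tet) + 2(0.4Δ_tet) = -1.2Δ_tet + 0.8Δ_tet = -0.4Δ_tet.

-0.4 Δ_tet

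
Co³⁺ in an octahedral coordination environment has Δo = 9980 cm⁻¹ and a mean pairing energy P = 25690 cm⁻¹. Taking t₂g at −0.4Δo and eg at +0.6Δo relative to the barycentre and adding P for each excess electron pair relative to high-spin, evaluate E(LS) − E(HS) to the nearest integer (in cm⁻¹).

Group 9 minus oxidation state +3 gives a d⁶ configuration for Co³⁺.
High-spin: t₂g⁴ eg², CFSE = -0.4Δo = -3992 cm⁻¹.
Low-spin: t₂g⁶ eg⁰, orbital CFSE = -2.4Δo = -23952 cm⁻¹; plus 2 excess pairs × P = +51380 cm⁻¹; total 27428 cm⁻¹.
E(LS) − E(HS) = 27428 − (-3992) = 31420 cm⁻¹.

31420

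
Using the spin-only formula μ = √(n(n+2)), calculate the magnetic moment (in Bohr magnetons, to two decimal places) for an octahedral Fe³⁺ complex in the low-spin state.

Fe³⁺: group 8, so d-count = 8 − 3 = 5.
Configuration: t2g^5 e_g^0 → 1 unpaired electron.
μ(spin-only) = √[1(1+2)] = √3 ≈ 1.73 Bohr magnetons.

1.73 Bohr magnetons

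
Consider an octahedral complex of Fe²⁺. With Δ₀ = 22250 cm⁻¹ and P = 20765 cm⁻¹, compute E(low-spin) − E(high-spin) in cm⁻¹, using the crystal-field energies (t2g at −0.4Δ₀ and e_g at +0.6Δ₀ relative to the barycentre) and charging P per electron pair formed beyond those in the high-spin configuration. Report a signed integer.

-2970

Fe sits in group 8; removing 2 electrons leaves Fe²⁺ with 8 − 2 = 6 d electrons.
High-spin d⁶ fills as t2g^4 e_g^2 with CFSE 4(−0.4) + 2(+0.6) = -0.4Δ₀ = -8900 cm⁻¹.
Low-spin: t2g^6 e_g^0, orbital CFSE = -2.4Δ₀ = -53400 cm⁻¹; plus 2 excess pairs × P = +41530 cm⁻¹; total -11870 cm⁻¹.
The difference is -11870 − (-8900) = -2970 cm⁻¹, so low-spin lies lower.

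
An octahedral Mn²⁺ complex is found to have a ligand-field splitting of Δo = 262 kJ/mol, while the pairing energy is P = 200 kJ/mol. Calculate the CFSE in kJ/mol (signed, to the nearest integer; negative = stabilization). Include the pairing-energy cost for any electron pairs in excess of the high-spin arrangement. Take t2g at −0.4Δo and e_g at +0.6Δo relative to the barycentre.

-124

Mn sits in group 7; removing 2 electrons leaves Mn²⁺ with 7 − 2 = 5 d electrons.
Here Δo > P (262 > 200), so the low-spin state is favoured.
Filling d⁵ accordingly: t2g^5 e_g^0.
Orbital CFSE = -2.0Δo = -2.0 × 262 = -524 kJ/mol.
Excess pairs vs high-spin: 2 − 0 = 2; pairing cost = +400 kJ/mol.
Net CFSE = -524 + 400 = -124 kJ/mol.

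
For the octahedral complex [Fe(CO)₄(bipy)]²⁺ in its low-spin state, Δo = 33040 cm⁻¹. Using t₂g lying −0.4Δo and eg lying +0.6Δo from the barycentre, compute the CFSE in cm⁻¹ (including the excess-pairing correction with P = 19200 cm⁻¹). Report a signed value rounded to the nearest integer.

-40896

Ligand charges: 4×(+0) from CO and 1×(+0) from bipy sum to +0; with overall charge +2, Fe is +2.
Fe is in group 8, so Fe²⁺ is d⁶ (8 − 2 = 6).
Electron filling gives t₂g⁶ eg⁰.
The orbital stabilization is -2.4Δo = -2.4 × 33040 = -79296 cm⁻¹.
Pairing penalty: 3 pairs vs 1 in the high-spin reference → 2 extra × P = 38400 cm⁻¹.
Net CFSE = -79296 + 38400 = -40896 cm⁻¹.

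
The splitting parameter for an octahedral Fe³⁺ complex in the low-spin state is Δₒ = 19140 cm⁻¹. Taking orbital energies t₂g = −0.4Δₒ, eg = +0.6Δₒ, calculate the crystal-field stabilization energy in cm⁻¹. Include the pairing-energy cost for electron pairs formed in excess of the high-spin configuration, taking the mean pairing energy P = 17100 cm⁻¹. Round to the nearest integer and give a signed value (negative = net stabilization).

Fe sits in group 8; removing 3 electrons leaves Fe³⁺ with 8 − 3 = 5 d electrons.
Electron filling gives t₂g⁵ eg⁰.
The orbital stabilization is -2.0Δₒ = -2.0 × 19140 = -38280 cm⁻¹.
Relative to high-spin t₂g³ eg² (0 paired), the low-spin configuration has 2 additional pairs, contributing +2 × 17100 = +34200 cm⁻¹.
Combining: -38280 + 34200 = -4080 cm⁻¹.

-4080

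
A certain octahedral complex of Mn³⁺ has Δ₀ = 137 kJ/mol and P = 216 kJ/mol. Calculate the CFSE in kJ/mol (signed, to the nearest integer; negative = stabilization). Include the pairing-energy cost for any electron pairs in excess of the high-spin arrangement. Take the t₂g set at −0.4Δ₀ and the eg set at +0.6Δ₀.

-82

Mn sits in group 7; removing 3 electrons leaves Mn³⁺ with 7 − 3 = 4 d electrons.
Here Δ₀ < P (137 < 216), so the high-spin state is favoured.
Configuration: t₂g³ eg¹.
Orbital CFSE = -0.6Δ₀ = -0.6 × 137 = -82 kJ/mol.
High-spin has no excess pairs, so no pairing correction applies.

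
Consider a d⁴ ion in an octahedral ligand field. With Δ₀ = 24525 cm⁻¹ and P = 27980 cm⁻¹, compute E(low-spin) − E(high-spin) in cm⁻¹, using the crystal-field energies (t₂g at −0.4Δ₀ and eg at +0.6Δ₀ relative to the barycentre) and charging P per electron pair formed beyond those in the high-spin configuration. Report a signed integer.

3455

High-spin: t₂g³ eg¹, CFSE = -0.6Δ₀ = -14715 cm⁻¹.
For low-spin the configuration is t₂g⁴ eg⁰: orbital energy -1.6 × 24525 = -39240 cm⁻¹, and 1 additional pair relative to high-spin adds 27980 cm⁻¹, giving -11260 cm⁻¹.
Thus E(LS) − E(HS) = 3455 cm⁻¹.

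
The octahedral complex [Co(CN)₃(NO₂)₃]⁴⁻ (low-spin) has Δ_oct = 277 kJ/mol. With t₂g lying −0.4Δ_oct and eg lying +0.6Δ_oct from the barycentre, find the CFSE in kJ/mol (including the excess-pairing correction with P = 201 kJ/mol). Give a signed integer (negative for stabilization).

Ligand charges: 3×(-1) from CN⁻ and 3×(-1) from NO₂⁻ sum to -6; with overall charge -4, Co is +2.
Co²⁺: group 9, so d-count = 9 − 2 = 7.
The d⁷ electrons fill as t₂g⁶ eg¹.
CFSE(orbital) = 6×(-0.4Δ_oct) + 1×(0.6Δ_oct) = -1.8Δ_oct; with Δ_oct = 277 kJ/mol that is -499 kJ/mol.
High-spin d⁷ would be t₂g⁵ eg² with 2 pairs; low-spin has 3, so 1 excess pair costs +1P = +201 kJ/mol.
Overall CFSE = -499 + 201 = -298 kJ/mol.

-298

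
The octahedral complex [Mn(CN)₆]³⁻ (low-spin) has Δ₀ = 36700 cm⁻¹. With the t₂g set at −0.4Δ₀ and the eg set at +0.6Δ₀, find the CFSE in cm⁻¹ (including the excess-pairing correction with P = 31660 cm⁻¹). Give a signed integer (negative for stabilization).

-27060

Each CN⁻ contributes -1; 6 × (-1) = -6. With overall charge -3, Mn is in the +3 oxidation state.
Mn is in group 7, so Mn³⁺ is d⁴ (7 − 3 = 4).
Configuration: t₂g⁴ eg⁰.
Orbital CFSE = 4(-0.4) + 0(0.6) = -1.6Δ₀ = -1.6 × 36700 = -58720 cm⁻¹.
Relative to high-spin t₂g³ eg¹ (0 paired), the low-spin configuration has 1 additional pair, contributing +1 × 31660 = +31660 cm⁻¹.
Net CFSE = -58720 + 31660 = -27060 cm⁻¹.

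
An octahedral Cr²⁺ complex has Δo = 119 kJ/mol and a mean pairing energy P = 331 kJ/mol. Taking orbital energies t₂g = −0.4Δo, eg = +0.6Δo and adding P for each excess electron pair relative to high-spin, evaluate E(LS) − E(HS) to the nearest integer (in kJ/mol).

212

Group 6 minus oxidation state +2 gives a d⁴ configuration for Cr²⁺.
High-spin: t₂g³ eg¹, CFSE = -0.6Δo = -71 kJ/mol.
For low-spin the configuration is t₂g⁴ eg⁰: orbital energy -1.6 × 119 = -190 kJ/mol, and 1 additional pair relative to high-spin adds 331 kJ/mol, giving 141 kJ/mol.
The difference is 141 − (-71) = 212 kJ/mol, so high-spin lies lower.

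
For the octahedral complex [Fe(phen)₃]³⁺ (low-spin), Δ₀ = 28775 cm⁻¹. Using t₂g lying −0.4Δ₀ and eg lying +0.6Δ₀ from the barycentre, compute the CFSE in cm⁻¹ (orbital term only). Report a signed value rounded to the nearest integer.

phen is neutral, so the +3 overall charge sits on Fe: oxidation state +3.
Group 8 minus oxidation state +3 gives a d⁵ configuration for Fe³⁺.
The d⁵ electrons fill as t₂g⁵ eg⁰.
Orbital CFSE = 5(-0.4) + 0(0.6) = -2.0Δ₀ = -2.0 × 28775 = -57550 cm⁻¹.

-57550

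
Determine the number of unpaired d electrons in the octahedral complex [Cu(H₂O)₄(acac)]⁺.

Ligand charges: 4×(+0) from H₂O and 1×(-1) from acac⁻ sum to -1; with overall charge +1, Cu is +2.
Group 11 minus oxidation state +2 gives a d⁹ configuration for Cu²⁺.
Configuration: t₂g⁶ eg³, giving 1 unpaired electron.

1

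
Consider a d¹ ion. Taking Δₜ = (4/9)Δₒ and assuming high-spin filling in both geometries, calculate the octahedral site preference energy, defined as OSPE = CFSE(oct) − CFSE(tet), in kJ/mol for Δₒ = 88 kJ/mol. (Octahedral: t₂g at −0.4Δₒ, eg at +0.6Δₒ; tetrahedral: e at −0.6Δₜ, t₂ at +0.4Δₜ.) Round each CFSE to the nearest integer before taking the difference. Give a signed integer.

Octahedral high-spin t2g^1 e_g^0: CFSE = -0.4 × 88 = -35 kJ/mol.
Tetrahedral: e^1 t2^0, CFSE = 1(−0.6) + 0(+0.4) = -0.6Δₜ = -0.6 × (4/9) × 88 = -23 kJ/mol.
OSPE = CFSE(oct) − CFSE(tet) = -35 − (-23) = -12 kJ/mol.

-12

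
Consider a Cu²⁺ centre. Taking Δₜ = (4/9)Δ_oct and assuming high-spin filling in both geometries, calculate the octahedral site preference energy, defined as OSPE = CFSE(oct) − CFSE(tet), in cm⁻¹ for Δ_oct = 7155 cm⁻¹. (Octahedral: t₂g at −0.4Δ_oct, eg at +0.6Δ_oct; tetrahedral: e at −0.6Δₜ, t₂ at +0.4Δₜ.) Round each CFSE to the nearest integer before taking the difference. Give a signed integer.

-3021

Cu is in group 11, so Cu²⁺ is d⁹ (11 − 2 = 9).
In an octahedral site d⁹ (HS) is t₂g⁶ eg³, giving CFSE(oct) = -0.6Δ_oct = -4293 cm⁻¹.
Tetrahedral: e⁴ t₂⁵, CFSE = 4(−0.6) + 5(+0.4) = -0.4Δₜ = -0.4 × (4/9) × 7155 = -1272 cm⁻¹.
Subtracting, OSPE = -4293 − (-1272) = -3021 cm⁻¹.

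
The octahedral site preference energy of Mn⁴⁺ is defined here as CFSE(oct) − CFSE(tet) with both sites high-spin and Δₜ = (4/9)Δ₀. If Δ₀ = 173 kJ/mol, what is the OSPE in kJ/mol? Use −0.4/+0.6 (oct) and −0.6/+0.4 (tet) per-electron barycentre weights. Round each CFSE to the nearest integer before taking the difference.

-146

Mn is in group 7, so Mn⁴⁺ is d³ (7 − 4 = 3).
Octahedral high-spin t2g^3 e_g^0: CFSE = -1.2 × 173 = -208 kJ/mol.
Tetrahedral e^2 t2^1 gives -0.8Δₜ = -0.8 × (4/9) × 173 = -62 kJ/mol.
Subtracting, OSPE = -208 − (-62) = -146 kJ/mol.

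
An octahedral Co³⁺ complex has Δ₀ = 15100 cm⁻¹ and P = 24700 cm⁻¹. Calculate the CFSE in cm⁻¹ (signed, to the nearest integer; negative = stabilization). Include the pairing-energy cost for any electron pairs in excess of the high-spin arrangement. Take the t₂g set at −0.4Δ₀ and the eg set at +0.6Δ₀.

-6040

Co sits in group 9; removing 3 electrons leaves Co³⁺ with 9 − 3 = 6 d electrons.
Here Δ₀ < P (15100 < 24700), so the high-spin state is favoured.
Filling d⁶ accordingly: t₂g⁴ eg².
Orbital CFSE = -0.4Δ₀ = -0.4 × 15100 = -6040 cm⁻¹.
High-spin has no excess pairs, so no pairing correction applies.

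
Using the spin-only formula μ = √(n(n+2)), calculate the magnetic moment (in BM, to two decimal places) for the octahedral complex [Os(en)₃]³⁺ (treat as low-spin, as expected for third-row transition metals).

en is neutral, so the +3 overall charge sits on Os: oxidation state +3.
Os is in group 8, so Os³⁺ is d⁵ (8 − 3 = 5).
Configuration: t2g^5 e_g^0 → 1 unpaired electron.
μ(spin-only) = √[1(1+2)] = √3 ≈ 1.73 BM.

1.73 BM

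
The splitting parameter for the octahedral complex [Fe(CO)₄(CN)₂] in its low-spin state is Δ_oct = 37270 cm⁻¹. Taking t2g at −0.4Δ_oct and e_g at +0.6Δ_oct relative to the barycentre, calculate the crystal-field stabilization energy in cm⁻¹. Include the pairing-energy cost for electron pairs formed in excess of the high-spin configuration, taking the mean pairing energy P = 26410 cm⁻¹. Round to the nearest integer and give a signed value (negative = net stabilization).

Ligand charges: 4×(+0) from CO and 2×(-1) from CN⁻ sum to -2; with overall charge +0, Fe is +2.
Fe is in group 8, so Fe²⁺ is d⁶ (8 − 2 = 6).
Configuration: t2g^6 e_g^0.
CFSE(orbital) = 6×(-0.4Δ_oct) + 0×(0.6Δ_oct) = -2.4Δ_oct; with Δ_oct = 37270 cm⁻¹ that is -89448 cm⁻¹.
Relative to high-spin t2g^4 e_g^2 (1 paired), the low-spin configuration has 2 additional pairs, contributing +2 × 26410 = +52820 cm⁻¹.
Overall CFSE = -89448 + 52820 = -36628 cm⁻¹.

-36628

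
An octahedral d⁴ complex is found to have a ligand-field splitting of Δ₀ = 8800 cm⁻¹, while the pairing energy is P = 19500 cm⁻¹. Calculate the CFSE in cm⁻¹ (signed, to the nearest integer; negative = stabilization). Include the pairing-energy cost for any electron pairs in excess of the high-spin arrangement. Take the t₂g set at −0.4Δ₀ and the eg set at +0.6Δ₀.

-5280

Since Δ₀ = 8800 cm⁻¹ < P = 19500 cm⁻¹, the complex adopts the high-spin configuration.
Configuration: t₂g³ eg¹.
Orbital CFSE = -0.6Δ₀ = -0.6 × 8800 = -5280 cm⁻¹.
High-spin has no excess pairs, so no pairing correction applies.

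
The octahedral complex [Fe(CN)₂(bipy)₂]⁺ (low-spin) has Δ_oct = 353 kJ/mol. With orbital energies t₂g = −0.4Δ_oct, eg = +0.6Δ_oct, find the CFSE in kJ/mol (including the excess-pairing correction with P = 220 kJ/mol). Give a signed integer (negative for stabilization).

Ligand charges: 2×(-1) from CN⁻ and 2×(+0) from bipy sum to -2; with overall charge +1, Fe is +3.
Fe sits in group 8; removing 3 electrons leaves Fe³⁺ with 8 − 3 = 5 d electrons.
The d⁵ electrons fill as t₂g⁵ eg⁰.
The orbital stabilization is -2.0Δ_oct = -2.0 × 353 = -706 kJ/mol.
Relative to high-spin t₂g³ eg² (0 paired), the low-spin configuration has 2 additional pairs, contributing +2 × 220 = +440 kJ/mol.
Overall CFSE = -706 + 440 = -266 kJ/mol.

-266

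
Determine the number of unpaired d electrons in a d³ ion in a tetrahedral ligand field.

Tetrahedral splitting is small, so the complex is high-spin.
Configuration: e^2 t2^1, giving 3 unpaired electrons.

3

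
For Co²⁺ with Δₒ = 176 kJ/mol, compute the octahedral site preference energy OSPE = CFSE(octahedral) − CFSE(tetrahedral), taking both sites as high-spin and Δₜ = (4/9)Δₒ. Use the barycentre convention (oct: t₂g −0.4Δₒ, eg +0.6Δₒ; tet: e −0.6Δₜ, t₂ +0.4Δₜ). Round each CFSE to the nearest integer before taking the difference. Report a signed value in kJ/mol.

-47

Group 9 minus oxidation state +2 gives a d⁷ configuration for Co²⁺.
Octahedral high-spin t₂g⁵ eg²: CFSE = -0.8 × 176 = -141 kJ/mol.
In a tetrahedral site the filling is e⁴ t₂³: CFSE(tet) = -1.2Δₜ = -1.2 × (4/9)(176) = -94 kJ/mol.
OSPE = -141 − (-94) = -47 kJ/mol.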